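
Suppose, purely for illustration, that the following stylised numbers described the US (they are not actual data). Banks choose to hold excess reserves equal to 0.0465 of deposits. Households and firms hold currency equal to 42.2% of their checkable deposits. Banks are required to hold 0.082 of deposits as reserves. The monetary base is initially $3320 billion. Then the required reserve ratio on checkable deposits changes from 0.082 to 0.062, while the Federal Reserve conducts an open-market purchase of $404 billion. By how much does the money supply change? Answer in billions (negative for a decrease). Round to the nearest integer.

$1406 billion

Before: m₁ = (1 + 0.422) / (0.082 + 0.0465 + 0.422) ≈ 2.58311, MB₁ = 3320, so M₁ = 2.58311 × 3320 = 8575.9252 billion.
After: m₂ = (1 + 0.422) / (0.062 + 0.0465 + 0.422) ≈ 2.68049, MB₂ = 3320 + 404 = 3724, so M₂ = 2.68049 × 3724 ≈ 9982.1448 billion.
ΔM = M₂ − M₁ = 9982.1448 − 8575.9252 = 1406.2196 billion.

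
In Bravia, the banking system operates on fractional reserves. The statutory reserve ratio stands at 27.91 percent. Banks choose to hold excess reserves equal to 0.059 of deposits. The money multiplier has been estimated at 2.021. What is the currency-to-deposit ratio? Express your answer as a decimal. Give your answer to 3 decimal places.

Using m = 2.021. From m = (1 + c)/(c + rr + e), rearranging gives 1 + c = m·(c + rr + e), so c·(1 − m) = m·(rr + e) − 1.
Hence c = [m·(rr + e) − 1]/(1 − m) = [2.021 × (0.2791 + 0.059) − 1] / (1 − 2.021) ≈ 0.310186.

0.310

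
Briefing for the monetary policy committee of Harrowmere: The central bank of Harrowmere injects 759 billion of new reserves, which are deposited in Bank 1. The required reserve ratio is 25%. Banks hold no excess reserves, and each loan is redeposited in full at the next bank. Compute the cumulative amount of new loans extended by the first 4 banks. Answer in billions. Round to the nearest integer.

1557 billion

Bank i lends (1 − rr)^i of the original deposit: Bank 1 lends 759·0.7500 = 569.2500, Bank 2 lends 759·0.7500² = 426.9375, and so on.
Summing a geometric series: total = 759·[0.7500·(1 − 0.7500^4) / (1 − 0.7500)] ≈ 1556.5430 billion.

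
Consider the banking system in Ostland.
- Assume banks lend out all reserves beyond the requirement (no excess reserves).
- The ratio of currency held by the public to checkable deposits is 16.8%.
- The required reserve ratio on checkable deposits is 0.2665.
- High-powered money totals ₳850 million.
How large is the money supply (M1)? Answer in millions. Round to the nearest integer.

₳2285 million

The money multiplier is m = (1 + c) / (rr + c) = (1 + 0.168) / (0.2665 + 0.168) ≈ 2.6881.
So M = m × MB = 2.6881 × 850 = 2284.885 million.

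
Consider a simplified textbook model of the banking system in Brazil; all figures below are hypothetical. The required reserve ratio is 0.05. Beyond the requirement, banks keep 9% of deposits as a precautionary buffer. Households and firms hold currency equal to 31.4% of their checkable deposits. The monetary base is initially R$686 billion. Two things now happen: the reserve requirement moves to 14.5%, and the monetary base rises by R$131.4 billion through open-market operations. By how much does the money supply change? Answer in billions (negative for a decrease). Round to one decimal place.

-29.1 billion

Before: m₁ = (1 + 0.314) / (0.05 + 0.09 + 0.314) ≈ 2.89427, MB₁ = 686, so M₁ = 2.89427 × 686 ≈ 1985.4692 billion.
After: m₂ = (1 + 0.314) / (0.145 + 0.09 + 0.314) ≈ 2.39344, MB₂ = 686 + 131.4 = 817.4, so M₂ = 2.39344 × 817.4 ≈ 1956.3979 billion.
ΔM = M₂ − M₁ = 1956.3979 − 1985.4692 = -29.0713 billion.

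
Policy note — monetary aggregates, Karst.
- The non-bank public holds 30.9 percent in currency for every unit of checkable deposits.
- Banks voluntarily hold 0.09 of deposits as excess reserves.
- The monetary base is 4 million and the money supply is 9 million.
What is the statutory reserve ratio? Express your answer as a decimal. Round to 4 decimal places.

Using m = M/MB = 9/4 = 2.250000. Since m = (1 + c)/(c + rr + e), the denominator satisfies c + rr + e = (1 + c)/m = (1 + 0.309) / 2.250000 ≈ 0.581778.
With c = 0.309 and e = 0.09, the statutory reserve ratio is 0.581778 − 0.309 − 0.09 = 0.182778.

0.1828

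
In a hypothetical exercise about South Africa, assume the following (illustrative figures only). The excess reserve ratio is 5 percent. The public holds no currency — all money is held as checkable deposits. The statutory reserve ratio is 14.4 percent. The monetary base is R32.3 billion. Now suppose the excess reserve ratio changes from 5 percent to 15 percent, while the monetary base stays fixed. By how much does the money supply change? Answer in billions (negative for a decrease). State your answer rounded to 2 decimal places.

Initially m₁ = 1 / (0.144 + 0.05) ≈ 5.15464, so M₁ = 5.15464 × 32.3 ≈ 166.4949 billion.
After the change m₂ = 1 / (0.144 + 0.15) ≈ 3.40136, so M₂ = 3.40136 × 32.3 ≈ 109.8639 billion.
ΔM = M₂ − M₁ = 109.8639 − 166.4949 = -56.631 billion.

-56.63 billion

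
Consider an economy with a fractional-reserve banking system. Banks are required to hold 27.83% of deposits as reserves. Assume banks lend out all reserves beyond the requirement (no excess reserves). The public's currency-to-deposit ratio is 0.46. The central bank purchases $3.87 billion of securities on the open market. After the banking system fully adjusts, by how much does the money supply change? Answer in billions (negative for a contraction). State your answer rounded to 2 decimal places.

The money multiplier is m = (1 + c) / (rr + c) = (1 + 0.46) / (0.2783 + 0.46) ≈ 1.9775.
The purchase adds 3.87 billion of base, so ΔM = m × ΔMB = 1.9775 × (+3.87) ≈ 7.6529 billion.

$7.65 billion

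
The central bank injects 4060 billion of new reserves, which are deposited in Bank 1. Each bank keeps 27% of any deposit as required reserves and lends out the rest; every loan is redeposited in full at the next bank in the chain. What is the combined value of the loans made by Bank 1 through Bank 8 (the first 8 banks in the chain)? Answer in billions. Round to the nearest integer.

10092 billion

Bank i lends (1 − rr)^i of the original deposit: Bank 1 lends 4060·0.7300 = 2963.8000, Bank 2 lends 4060·0.7300² = 2163.5740, and so on.
Summing a geometric series: total = 4060·[0.7300·(1 − 0.7300^8) / (1 − 0.7300)] ≈ 10091.7828 billion.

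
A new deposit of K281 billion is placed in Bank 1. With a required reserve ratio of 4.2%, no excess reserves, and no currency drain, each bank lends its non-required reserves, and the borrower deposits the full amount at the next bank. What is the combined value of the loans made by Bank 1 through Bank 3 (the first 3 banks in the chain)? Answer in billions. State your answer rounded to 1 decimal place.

K774.1 billion

Bank i lends (1 − rr)^i of the original deposit: Bank 1 lends 281·0.9580 = 269.1980, Bank 2 lends 281·0.9580² ≈ 257.8917, and so on.
Summing a geometric series: total = 281·[0.9580·(1 − 0.9580^3) / (1 − 0.9580)] ≈ 774.1499 billion.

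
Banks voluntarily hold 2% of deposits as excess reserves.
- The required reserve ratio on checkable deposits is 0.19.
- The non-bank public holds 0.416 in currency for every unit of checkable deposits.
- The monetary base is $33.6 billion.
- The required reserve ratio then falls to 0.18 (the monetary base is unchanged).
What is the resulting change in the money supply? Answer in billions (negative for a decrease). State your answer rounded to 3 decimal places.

Initially m₁ = (1 + 0.416) / (0.19 + 0.02 + 0.416) ≈ 2.261981, so M₁ = 2.261981 × 33.6 ≈ 76.0026 billion.
After the change m₂ = (1 + 0.416) / (0.18 + 0.02 + 0.416) ≈ 2.298701, so M₂ = 2.298701 × 33.6 ≈ 77.2364 billion.
ΔM = M₂ − M₁ = 77.2364 − 76.0026 = 1.2338 billion.

$1.234 billion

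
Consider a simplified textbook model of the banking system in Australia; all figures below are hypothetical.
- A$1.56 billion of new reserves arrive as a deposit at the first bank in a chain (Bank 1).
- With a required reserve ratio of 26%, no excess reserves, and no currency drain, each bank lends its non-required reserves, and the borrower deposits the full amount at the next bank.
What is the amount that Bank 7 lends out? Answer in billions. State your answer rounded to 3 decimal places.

Each bank lends a fraction (1 − rr) = 0.7400 of the deposit it receives, so Bank 7 receives 1.56·0.7400^6 and lends 1.56·0.7400^7 ≈ 0.1896 billion.

A$0.190 billion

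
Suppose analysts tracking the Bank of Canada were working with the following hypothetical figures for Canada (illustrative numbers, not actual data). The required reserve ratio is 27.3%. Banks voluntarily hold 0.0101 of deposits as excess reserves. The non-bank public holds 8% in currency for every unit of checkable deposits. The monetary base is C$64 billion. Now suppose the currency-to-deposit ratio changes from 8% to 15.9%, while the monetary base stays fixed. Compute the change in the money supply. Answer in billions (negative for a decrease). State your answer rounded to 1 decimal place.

Initially m₁ = (1 + 0.08) / (0.273 + 0.0101 + 0.08) ≈ 2.9744, so M₁ = 2.9744 × 64 = 190.3616 billion.
After the change m₂ = (1 + 0.159) / (0.273 + 0.0101 + 0.159) ≈ 2.6216, so M₂ = 2.6216 × 64 = 167.7824 billion.
ΔM = M₂ − M₁ = 167.7824 − 190.3616 = -22.5792 billion.

-22.6 billion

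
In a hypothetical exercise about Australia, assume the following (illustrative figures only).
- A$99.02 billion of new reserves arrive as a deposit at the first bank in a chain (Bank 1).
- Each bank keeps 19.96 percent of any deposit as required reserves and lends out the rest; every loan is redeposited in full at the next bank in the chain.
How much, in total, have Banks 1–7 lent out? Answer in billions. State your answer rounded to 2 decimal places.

A$313.51 billion

Bank i lends (1 − rr)^i of the original deposit: Bank 1 lends 99.02·0.8004 ≈ 79.2556, Bank 2 lends 99.02·0.8004² ≈ 63.4362, and so on.
Summing a geometric series: total = 99.02·[0.8004·(1 − 0.8004^7) / (1 − 0.8004)] ≈ 313.5082 billion.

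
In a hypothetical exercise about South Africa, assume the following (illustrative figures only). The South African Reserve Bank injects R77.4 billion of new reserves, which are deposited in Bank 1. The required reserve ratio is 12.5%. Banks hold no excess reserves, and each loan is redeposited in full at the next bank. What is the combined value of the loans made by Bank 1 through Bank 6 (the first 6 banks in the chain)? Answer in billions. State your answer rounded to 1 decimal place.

R298.6 billion

Bank i lends (1 − rr)^i of the original deposit: Bank 1 lends 77.4·0.8750 = 67.7250, Bank 2 lends 77.4·0.8750² ≈ 59.2594, and so on.
Summing a geometric series: total = 77.4·[0.8750·(1 − 0.8750^6) / (1 − 0.8750)] ≈ 298.6427 billion.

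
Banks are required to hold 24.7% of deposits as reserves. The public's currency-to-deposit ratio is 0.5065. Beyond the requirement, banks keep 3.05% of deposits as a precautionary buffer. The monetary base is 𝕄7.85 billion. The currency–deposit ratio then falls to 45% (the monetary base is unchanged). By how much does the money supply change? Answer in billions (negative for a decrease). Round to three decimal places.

Initially m₁ = (1 + 0.5065) / (0.247 + 0.0305 + 0.5065) ≈ 1.92156, so M₁ = 1.92156 × 7.85 ≈ 15.0842 billion.
After the change m₂ = (1 + 0.45) / (0.247 + 0.0305 + 0.45) ≈ 1.99313, so M₂ = 1.99313 × 7.85 ≈ 15.6461 billion.
ΔM = M₂ − M₁ = 15.6461 − 15.0842 = 0.5619 billion.

𝕄0.562 billion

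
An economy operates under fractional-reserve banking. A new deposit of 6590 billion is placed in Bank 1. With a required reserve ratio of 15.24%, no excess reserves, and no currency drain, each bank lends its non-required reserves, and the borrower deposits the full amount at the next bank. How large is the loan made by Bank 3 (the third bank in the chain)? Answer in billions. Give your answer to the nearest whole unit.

4013 billion

Each bank lends a fraction (1 − rr) = 0.8476 of the deposit it receives, so Bank 3 receives 6590·0.8476^2 and lends 6590·0.8476^3 ≈ 4012.8993 billion.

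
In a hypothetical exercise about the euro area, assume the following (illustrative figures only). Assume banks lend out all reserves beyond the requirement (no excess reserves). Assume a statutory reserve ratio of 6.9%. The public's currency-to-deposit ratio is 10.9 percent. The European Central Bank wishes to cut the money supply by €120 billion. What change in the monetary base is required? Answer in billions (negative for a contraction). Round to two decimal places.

-19.26 billion

The money multiplier is m = (1 + c) / (rr + c) = (1 + 0.109) / (0.069 + 0.109) ≈ 6.230337.
ΔMB = ΔM / m = (−120) / 6.230337 ≈ -19.2606 billion.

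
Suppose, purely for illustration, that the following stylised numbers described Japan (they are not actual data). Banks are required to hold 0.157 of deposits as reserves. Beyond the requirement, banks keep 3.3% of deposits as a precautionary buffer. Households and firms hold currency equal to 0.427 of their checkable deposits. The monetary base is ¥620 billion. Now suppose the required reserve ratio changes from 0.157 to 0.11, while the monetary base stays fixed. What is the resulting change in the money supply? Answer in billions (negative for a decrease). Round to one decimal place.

Initially m₁ = (1 + 0.427) / (0.157 + 0.033 + 0.427) ≈ 2.31280, so M₁ = 2.31280 × 620 = 1433.936 billion.
After the change m₂ = (1 + 0.427) / (0.11 + 0.033 + 0.427) ≈ 2.50351, so M₂ = 2.50351 × 620 = 1552.1762 billion.
ΔM = M₂ − M₁ = 1552.1762 − 1433.936 = 118.2402 billion.

¥118.2 billion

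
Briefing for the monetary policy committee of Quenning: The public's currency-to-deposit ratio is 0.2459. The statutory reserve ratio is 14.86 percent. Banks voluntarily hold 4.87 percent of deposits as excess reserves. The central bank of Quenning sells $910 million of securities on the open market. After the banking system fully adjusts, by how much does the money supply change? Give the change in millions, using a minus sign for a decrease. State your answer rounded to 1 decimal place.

-2558.1 million

The money multiplier is m = (1 + c) / (rr + e + c) = (1 + 0.2459) / (0.1486 + 0.0487 + 0.2459) ≈ 2.81115.
The sale removes 910 million of base, so ΔM = m × ΔMB = 2.81115 × (−910) = -2558.1465 million.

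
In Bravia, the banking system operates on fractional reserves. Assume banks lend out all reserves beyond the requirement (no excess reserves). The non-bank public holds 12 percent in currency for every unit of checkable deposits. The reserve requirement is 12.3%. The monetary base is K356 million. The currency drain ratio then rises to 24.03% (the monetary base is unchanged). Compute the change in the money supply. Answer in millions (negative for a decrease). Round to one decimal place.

-425.4 million

Initially m₁ = (1 + 0.12) / (0.123 + 0.12) ≈ 4.60905, so M₁ = 4.60905 × 356 = 1640.8218 million.
After the change m₂ = (1 + 0.2403) / (0.123 + 0.2403) ≈ 3.41398, so M₂ = 3.41398 × 356 ≈ 1215.3769 million.
ΔM = M₂ − M₁ = 1215.3769 − 1640.8218 = -425.4449 million.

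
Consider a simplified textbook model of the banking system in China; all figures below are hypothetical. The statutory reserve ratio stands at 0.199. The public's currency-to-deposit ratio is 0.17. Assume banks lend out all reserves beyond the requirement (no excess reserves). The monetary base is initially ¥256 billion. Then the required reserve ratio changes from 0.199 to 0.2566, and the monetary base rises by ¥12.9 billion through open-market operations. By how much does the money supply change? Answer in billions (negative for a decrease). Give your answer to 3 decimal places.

-74.218 billion

Before: m₁ = (1 + 0.17) / (0.199 + 0.17) ≈ 3.1707317, MB₁ = 256, so M₁ = 3.1707317 × 256 ≈ 811.7073 billion.
After: m₂ = (1 + 0.17) / (0.2566 + 0.17) ≈ 2.7426160, MB₂ = 256 + 12.9 = 268.9, so M₂ = 2.7426160 × 268.9 ≈ 737.4894 billion.
ΔM = M₂ − M₁ = 737.4894 − 811.7073 = -74.2179 billion.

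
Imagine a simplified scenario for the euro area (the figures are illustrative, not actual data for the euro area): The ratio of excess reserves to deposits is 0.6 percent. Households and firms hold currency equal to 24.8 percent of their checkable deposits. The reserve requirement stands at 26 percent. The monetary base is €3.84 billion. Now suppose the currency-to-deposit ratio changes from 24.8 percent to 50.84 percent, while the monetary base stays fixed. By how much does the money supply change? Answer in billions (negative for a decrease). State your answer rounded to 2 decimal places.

-1.84 billion

Initially m₁ = (1 + 0.248) / (0.26 + 0.006 + 0.248) ≈ 2.4280, so M₁ = 2.4280 × 3.84 ≈ 9.3235 billion.
After the change m₂ = (1 + 0.5084) / (0.26 + 0.006 + 0.5084) ≈ 1.9478, so M₂ = 1.9478 × 3.84 ≈ 7.4796 billion.
ΔM = M₂ − M₁ = 7.4796 − 9.3235 = -1.8439 billion.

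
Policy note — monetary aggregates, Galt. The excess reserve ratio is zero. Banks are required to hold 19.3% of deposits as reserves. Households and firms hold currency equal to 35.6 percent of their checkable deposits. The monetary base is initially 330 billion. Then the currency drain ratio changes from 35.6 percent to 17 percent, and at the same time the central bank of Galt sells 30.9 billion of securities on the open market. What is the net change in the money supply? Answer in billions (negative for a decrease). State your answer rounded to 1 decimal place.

149.0 billion

Before: m₁ = (1 + 0.356) / (0.193 + 0.356) ≈ 2.46995, MB₁ = 330, so M₁ = 2.46995 × 330 = 815.0835 billion.
After: m₂ = (1 + 0.17) / (0.193 + 0.17) ≈ 3.22314, MB₂ = 330 − 30.9 = 299.1, so M₂ = 3.22314 × 299.1 ≈ 964.0412 billion.
ΔM = M₂ − M₁ = 964.0412 − 815.0835 = 148.9577 billion.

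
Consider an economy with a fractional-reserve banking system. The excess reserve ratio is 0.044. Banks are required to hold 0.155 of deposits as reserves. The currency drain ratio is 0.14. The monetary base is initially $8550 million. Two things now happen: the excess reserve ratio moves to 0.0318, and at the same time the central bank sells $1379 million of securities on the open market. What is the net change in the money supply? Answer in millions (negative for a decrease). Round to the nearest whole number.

Before: m₁ = (1 + 0.14) / (0.155 + 0.044 + 0.14) ≈ 3.36283, MB₁ = 8550, so M₁ = 3.36283 × 8550 = 28752.1965 million.
After: m₂ = (1 + 0.14) / (0.155 + 0.0318 + 0.14) ≈ 3.48837, MB₂ = 8550 − 1379 = 7171, so M₂ = 3.48837 × 7171 ≈ 25015.1013 million.
ΔM = M₂ − M₁ = 25015.1013 − 28752.1965 = -3737.0952 million.

-3737 million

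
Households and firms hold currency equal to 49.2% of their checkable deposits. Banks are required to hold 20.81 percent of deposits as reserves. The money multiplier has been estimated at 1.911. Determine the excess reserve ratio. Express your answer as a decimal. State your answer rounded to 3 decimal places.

Using m = 1.911. Since m = (1 + c)/(c + rr + e), the denominator satisfies c + rr + e = (1 + c)/m = (1 + 0.492) / 1.911 ≈ 0.780743.
With c = 0.492 and rr = 0.2081, the excess reserve ratio is 0.780743 − 0.492 − 0.2081 = 0.080643.

0.081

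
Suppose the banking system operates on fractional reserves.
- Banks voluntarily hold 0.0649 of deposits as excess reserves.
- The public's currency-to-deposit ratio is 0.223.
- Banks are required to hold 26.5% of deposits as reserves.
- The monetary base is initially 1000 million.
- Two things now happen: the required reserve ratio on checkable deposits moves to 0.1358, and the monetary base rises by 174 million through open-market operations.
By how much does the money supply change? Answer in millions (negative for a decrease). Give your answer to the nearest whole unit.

1177 million

Before: m₁ = (1 + 0.223) / (0.265 + 0.0649 + 0.223) ≈ 2.21197, MB₁ = 1000, so M₁ = 2.21197 × 1000 = 2211.97 million.
After: m₂ = (1 + 0.223) / (0.1358 + 0.0649 + 0.223) ≈ 2.88648, MB₂ = 1000 + 174 = 1174, so M₂ = 2.88648 × 1174 ≈ 3388.7275 million.
ΔM = M₂ − M₁ = 3388.7275 − 2211.97 = 1176.7575 million.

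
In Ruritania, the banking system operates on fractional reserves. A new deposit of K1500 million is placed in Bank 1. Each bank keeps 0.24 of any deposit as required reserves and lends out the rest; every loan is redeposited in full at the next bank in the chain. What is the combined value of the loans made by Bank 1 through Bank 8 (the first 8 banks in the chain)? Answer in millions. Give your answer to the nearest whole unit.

Bank i lends (1 − rr)^i of the original deposit: Bank 1 lends 1500·0.7600 = 1140.0000, Bank 2 lends 1500·0.7600² = 866.4000, and so on.
Summing a geometric series: total = 1500·[0.7600·(1 − 0.7600^8) / (1 − 0.7600)] ≈ 4221.3085 million.

K4221 million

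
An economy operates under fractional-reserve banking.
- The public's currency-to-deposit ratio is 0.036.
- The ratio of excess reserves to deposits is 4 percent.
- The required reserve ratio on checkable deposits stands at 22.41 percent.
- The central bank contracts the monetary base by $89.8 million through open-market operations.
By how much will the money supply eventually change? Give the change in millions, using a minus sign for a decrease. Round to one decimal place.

The money multiplier is m = (1 + c) / (rr + e + c) = (1 + 0.036) / (0.2241 + 0.04 + 0.036) ≈ 3.4522.
The sale removes 89.8 million of base, so ΔM = m × ΔMB = 3.4522 × (−89.8) ≈ -310.0076 million.

-310.0 million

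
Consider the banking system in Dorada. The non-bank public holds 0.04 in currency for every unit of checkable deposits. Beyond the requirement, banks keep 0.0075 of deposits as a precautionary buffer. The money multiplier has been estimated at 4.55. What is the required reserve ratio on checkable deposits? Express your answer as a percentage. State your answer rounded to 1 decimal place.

18.1%

Using m = 4.55. Since m = (1 + c)/(c + rr + e), the denominator satisfies c + rr + e = (1 + c)/m = (1 + 0.04) / 4.55 ≈ 0.228571.
With c = 0.04 and e = 0.0075, the required reserve ratio on checkable deposits is 0.228571 − 0.04 − 0.0075 = 0.181071.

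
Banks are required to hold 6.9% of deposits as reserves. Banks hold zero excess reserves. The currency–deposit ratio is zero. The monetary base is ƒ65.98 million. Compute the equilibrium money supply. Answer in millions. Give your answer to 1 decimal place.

ƒ956.2 million

With no currency drain or excess reserves, the money multiplier is m = 1/rr = 1/0.069 ≈ 14.4928.
Money supply M = m × MB = 14.4928 × 65.98 ≈ 956.2349 million.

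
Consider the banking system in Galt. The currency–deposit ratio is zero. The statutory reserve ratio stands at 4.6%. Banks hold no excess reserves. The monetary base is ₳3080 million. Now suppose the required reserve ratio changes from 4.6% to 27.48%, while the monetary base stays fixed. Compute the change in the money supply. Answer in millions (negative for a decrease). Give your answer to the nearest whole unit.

-55748 million

Initially m₁ = 1 / (0.046) ≈ 21.73913, so M₁ = 21.73913 × 3080 = 66956.5204 million.
After the change m₂ = 1 / (0.2748) ≈ 3.63901, so M₂ = 3.63901 × 3080 = 11208.1508 million.
ΔM = M₂ − M₁ = 11208.1508 − 66956.5204 = -55748.3696 million.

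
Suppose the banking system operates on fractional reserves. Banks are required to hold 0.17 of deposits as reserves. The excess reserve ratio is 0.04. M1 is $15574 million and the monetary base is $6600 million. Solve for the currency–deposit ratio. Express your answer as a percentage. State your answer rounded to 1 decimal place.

Using m = M/MB = 15574/6600 ≈ 2.359697. From m = (1 + c)/(c + rr + e), rearranging gives 1 + c = m·(c + rr + e), so c·(1 − m) = m·(rr + e) − 1.
Hence c = [m·(rr + e) − 1]/(1 − m) = [2.359697 × (0.17 + 0.04) − 1] / (1 − 2.359697) ≈ 0.371012.

37.1%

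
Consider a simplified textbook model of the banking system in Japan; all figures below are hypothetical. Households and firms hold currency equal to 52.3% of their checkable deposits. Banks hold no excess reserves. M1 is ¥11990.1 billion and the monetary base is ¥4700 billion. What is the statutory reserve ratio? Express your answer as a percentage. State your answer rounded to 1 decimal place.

7.4%

Using m = M/MB = 11990.1/4700 ≈ 2.551085. Since m = (1 + c)/(c + rr + e), the denominator satisfies c + rr + e = (1 + c)/m = (1 + 0.523) / 2.551085 ≈ 0.597001.
With c = 0.523 and e = 0, the statutory reserve ratio is 0.597001 − 0.523 − 0 = 0.074001.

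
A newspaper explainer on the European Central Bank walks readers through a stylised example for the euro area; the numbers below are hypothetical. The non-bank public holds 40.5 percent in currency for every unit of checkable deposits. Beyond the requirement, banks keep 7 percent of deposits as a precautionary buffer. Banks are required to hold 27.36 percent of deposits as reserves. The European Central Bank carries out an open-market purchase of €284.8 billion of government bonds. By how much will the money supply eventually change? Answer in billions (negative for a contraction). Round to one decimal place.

€534.5 billion

The money multiplier is m = (1 + c) / (rr + e + c) = (1 + 0.405) / (0.2736 + 0.07 + 0.405) ≈ 1.87684.
The purchase adds 284.8 billion of base, so ΔM = m × ΔMB = 1.87684 × (+284.8) ≈ 534.524 billion.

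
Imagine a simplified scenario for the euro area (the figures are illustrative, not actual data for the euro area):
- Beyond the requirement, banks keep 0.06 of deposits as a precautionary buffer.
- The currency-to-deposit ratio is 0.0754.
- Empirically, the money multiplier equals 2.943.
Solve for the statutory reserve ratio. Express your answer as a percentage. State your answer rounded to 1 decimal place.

Using m = 2.943. Since m = (1 + c)/(c + rr + e), the denominator satisfies c + rr + e = (1 + c)/m = (1 + 0.0754) / 2.943 ≈ 0.365409.
With c = 0.0754 and e = 0.06, the statutory reserve ratio is 0.365409 − 0.0754 − 0.06 = 0.230009.

23.0%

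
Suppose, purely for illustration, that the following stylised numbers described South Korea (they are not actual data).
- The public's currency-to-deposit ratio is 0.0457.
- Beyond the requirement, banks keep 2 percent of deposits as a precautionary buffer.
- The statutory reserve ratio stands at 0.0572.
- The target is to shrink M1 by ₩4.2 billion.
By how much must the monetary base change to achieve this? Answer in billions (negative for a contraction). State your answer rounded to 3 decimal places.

-0.494 billion

The money multiplier is m = (1 + c) / (rr + e + c) = (1 + 0.0457) / (0.0572 + 0.02 + 0.0457) ≈ 8.50854.
ΔMB = ΔM / m = (−4.2) / 8.50854 ≈ -0.4936 billion.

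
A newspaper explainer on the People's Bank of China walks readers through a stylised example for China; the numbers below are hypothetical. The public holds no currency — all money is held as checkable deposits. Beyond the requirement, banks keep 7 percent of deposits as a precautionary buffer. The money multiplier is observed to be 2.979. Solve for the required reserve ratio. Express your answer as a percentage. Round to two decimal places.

26.57%

Using m = 2.979. Since m = (1 + c)/(c + rr + e), the denominator satisfies c + rr + e = (1 + c)/m = (1 + 0) / 2.979 ≈ 0.335683.
With c = 0 and e = 0.07, the required reserve ratio is 0.335683 − 0 − 0.07 = 0.265683.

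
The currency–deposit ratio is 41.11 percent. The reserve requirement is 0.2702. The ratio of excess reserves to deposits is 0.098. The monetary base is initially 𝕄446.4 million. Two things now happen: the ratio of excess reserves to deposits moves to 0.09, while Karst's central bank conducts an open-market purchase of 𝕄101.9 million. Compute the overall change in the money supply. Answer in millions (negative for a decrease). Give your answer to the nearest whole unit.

𝕄195 million

Before: m₁ = (1 + 0.4111) / (0.2702 + 0.098 + 0.4111) ≈ 1.8107, MB₁ = 446.4, so M₁ = 1.8107 × 446.4 ≈ 808.2965 million.
After: m₂ = (1 + 0.4111) / (0.2702 + 0.09 + 0.4111) ≈ 1.8295, MB₂ = 446.4 + 101.9 = 548.3, so M₂ = 1.8295 × 548.3 ≈ 1003.1148 million.
ΔM = M₂ − M₁ = 1003.1148 − 808.2965 = 194.8183 million.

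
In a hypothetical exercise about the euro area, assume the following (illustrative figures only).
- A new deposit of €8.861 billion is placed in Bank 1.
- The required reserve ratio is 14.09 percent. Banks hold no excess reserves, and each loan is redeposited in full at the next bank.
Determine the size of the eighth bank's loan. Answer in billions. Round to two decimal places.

Each bank lends a fraction (1 − rr) = 0.8591 of the deposit it receives, so Bank 8 receives 8.861·0.8591^7 and lends 8.861·0.8591^8 ≈ 2.6293 billion.

€2.63 billion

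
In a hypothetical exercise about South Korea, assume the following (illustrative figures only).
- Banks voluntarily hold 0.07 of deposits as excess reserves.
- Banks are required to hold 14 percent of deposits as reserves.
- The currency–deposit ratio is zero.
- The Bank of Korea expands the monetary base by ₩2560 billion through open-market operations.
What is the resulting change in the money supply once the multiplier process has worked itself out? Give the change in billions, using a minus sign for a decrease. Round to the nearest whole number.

₩12190 billion

The money multiplier is m = 1 / (rr + e) = 1 / (0.14 + 0.07) ≈ 4.76190.
The purchase adds 2560 billion of base, so ΔM = m × ΔMB = 4.76190 × (+2560) = 12190.464 billion.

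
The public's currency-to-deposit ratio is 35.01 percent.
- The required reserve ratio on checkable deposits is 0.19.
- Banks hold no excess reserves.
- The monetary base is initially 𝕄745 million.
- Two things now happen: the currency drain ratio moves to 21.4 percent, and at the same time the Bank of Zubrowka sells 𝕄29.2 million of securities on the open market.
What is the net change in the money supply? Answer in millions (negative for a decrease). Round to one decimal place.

𝕄288.7 million

Before: m₁ = (1 + 0.3501) / (0.19 + 0.3501) ≈ 2.49972, MB₁ = 745, so M₁ = 2.49972 × 745 = 1862.2914 million.
After: m₂ = (1 + 0.214) / (0.19 + 0.214) ≈ 3.00495, MB₂ = 745 − 29.2 = 715.8, so M₂ = 3.00495 × 715.8 ≈ 2150.9432 million.
ΔM = M₂ − M₁ = 2150.9432 − 1862.2914 = 288.6518 million.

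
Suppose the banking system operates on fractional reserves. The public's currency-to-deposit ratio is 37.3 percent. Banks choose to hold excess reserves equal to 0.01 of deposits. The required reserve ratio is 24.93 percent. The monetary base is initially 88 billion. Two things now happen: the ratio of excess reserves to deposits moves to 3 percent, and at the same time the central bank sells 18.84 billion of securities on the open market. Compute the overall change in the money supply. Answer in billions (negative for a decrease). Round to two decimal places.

Before: m₁ = (1 + 0.373) / (0.2493 + 0.01 + 0.373) ≈ 2.17144, MB₁ = 88, so M₁ = 2.17144 × 88 ≈ 191.0867 billion.
After: m₂ = (1 + 0.373) / (0.2493 + 0.03 + 0.373) ≈ 2.10486, MB₂ = 88 − 18.84 = 69.16, so M₂ = 2.10486 × 69.16 ≈ 145.5721 billion.
ΔM = M₂ − M₁ = 145.5721 − 191.0867 = -45.5146 billion.

-45.51 billion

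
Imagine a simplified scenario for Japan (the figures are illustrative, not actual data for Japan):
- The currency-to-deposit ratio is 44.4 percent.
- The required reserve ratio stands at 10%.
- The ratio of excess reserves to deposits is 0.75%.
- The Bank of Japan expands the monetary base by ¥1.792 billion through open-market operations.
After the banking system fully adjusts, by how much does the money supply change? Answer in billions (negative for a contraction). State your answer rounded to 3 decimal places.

¥4.692 billion

The money multiplier is m = (1 + c) / (rr + e + c) = (1 + 0.444) / (0.1 + 0.0075 + 0.444) ≈ 2.61831.
The purchase adds 1.792 billion of base, so ΔM = m × ΔMB = 2.61831 × (+1.792) ≈ 4.692 billion.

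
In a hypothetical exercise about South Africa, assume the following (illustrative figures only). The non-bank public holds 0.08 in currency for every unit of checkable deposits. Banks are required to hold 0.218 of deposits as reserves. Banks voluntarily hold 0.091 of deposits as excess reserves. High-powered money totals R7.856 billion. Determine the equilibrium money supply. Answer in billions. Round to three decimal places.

The money multiplier is m = (1 + c) / (rr + e + c) = (1 + 0.08) / (0.218 + 0.091 + 0.08) ≈ 2.77635.
So M = m × MB = 2.77635 × 7.856 ≈ 21.811 billion.

R21.811 billion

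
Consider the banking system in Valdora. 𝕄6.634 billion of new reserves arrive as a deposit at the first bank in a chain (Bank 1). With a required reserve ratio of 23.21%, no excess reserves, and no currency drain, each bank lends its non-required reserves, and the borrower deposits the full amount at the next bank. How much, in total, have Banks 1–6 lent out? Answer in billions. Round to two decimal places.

𝕄17.45 billion

Bank i lends (1 − rr)^i of the original deposit: Bank 1 lends 6.634·0.7679 ≈ 5.0942, Bank 2 lends 6.634·0.7679² ≈ 3.9119, and so on.
Summing a geometric series: total = 6.634·[0.7679·(1 − 0.7679^6) / (1 − 0.7679)] ≈ 17.4483 billion.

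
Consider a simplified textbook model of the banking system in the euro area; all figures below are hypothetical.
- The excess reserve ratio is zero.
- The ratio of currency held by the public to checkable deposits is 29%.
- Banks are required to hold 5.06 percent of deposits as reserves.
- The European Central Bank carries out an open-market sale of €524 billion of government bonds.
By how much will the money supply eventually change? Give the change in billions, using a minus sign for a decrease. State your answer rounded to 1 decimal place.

The money multiplier is m = (1 + c) / (rr + c) = (1 + 0.29) / (0.0506 + 0.29) ≈ 3.78743.
The sale removes 524 billion of base, so ΔM = m × ΔMB = 3.78743 × (−524) ≈ -1984.6133 billion.

-1984.6 billion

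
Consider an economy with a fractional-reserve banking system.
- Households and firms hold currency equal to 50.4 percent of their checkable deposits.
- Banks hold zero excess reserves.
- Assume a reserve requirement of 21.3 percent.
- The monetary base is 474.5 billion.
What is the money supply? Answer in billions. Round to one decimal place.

The money multiplier is m = (1 + c) / (rr + c) = (1 + 0.504) / (0.213 + 0.504) ≈ 2.09763.
So M = m × MB = 2.09763 × 474.5 ≈ 995.3254 billion.

995.3 billion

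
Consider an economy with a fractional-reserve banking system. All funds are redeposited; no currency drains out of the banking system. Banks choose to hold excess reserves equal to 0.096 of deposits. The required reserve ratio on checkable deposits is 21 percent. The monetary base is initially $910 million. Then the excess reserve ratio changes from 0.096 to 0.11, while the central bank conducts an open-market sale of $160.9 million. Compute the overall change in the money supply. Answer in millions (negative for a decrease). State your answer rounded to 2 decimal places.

Before: m₁ = 1 / (0.21 + 0.096) ≈ 3.267974, MB₁ = 910, so M₁ = 3.267974 × 910 ≈ 2973.8563 million.
After: m₂ = 1 / (0.21 + 0.11) = 3.125000, MB₂ = 910 − 160.9 = 749.1, so M₂ = 3.125000 × 749.1 = 2340.9375 million.
ΔM = M₂ − M₁ = 2340.9375 − 2973.8563 = -632.9188 million.

-632.92 million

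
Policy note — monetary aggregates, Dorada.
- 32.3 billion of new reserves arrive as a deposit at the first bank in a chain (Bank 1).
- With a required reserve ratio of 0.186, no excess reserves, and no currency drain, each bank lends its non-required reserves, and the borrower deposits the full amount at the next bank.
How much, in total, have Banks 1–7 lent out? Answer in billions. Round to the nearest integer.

Bank i lends (1 − rr)^i of the original deposit: Bank 1 lends 32.3·0.8140 = 26.2922, Bank 2 lends 32.3·0.8140² ≈ 21.4019, and so on.
Summing a geometric series: total = 32.3·[0.8140·(1 − 0.8140^7) / (1 − 0.8140)] ≈ 107.8837 billion.

108 billion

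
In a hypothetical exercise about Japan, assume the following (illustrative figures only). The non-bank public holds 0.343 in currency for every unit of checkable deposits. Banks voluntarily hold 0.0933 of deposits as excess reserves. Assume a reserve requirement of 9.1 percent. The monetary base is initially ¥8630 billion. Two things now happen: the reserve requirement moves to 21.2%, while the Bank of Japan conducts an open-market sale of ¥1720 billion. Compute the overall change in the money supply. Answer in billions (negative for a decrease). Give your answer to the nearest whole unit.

-7666 billion

Before: m₁ = (1 + 0.343) / (0.091 + 0.0933 + 0.343) ≈ 2.54694, MB₁ = 8630, so M₁ = 2.54694 × 8630 = 21980.0922 billion.
After: m₂ = (1 + 0.343) / (0.212 + 0.0933 + 0.343) ≈ 2.07157, MB₂ = 8630 − 1720 = 6910, so M₂ = 2.07157 × 6910 = 14314.5487 billion.
ΔM = M₂ − M₁ = 14314.5487 − 21980.0922 = -7665.5435 billion.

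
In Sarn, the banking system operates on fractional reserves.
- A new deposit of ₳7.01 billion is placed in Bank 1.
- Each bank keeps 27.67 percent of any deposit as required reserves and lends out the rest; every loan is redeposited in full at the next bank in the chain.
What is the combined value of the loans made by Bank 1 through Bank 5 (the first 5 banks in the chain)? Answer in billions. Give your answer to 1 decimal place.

₳14.7 billion

Bank i lends (1 − rr)^i of the original deposit: Bank 1 lends 7.01·0.7233 ≈ 5.0703, Bank 2 lends 7.01·0.7233² ≈ 3.6674, and so on.
Summing a geometric series: total = 7.01·[0.7233·(1 − 0.7233^5) / (1 − 0.7233)] ≈ 14.6967 billion.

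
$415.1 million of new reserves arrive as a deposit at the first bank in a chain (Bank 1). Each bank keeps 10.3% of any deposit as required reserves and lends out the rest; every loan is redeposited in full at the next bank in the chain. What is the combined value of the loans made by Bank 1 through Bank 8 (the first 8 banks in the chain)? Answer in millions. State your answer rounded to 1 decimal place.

$2099.9 million

Bank i lends (1 − rr)^i of the original deposit: Bank 1 lends 415.1·0.8970 = 372.3447, Bank 2 lends 415.1·0.8970² ≈ 333.9932, and so on.
Summing a geometric series: total = 415.1·[0.8970·(1 − 0.8970^8) / (1 − 0.8970)] ≈ 2099.8755 million.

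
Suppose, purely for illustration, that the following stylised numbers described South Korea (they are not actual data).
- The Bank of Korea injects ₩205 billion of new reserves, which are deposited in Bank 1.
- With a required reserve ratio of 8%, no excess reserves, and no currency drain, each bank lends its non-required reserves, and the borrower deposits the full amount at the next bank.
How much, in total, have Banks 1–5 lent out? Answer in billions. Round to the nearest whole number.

₩804 billion

Bank i lends (1 − rr)^i of the original deposit: Bank 1 lends 205·0.9200 = 188.6000, Bank 2 lends 205·0.9200² = 173.5120, and so on.
Summing a geometric series: total = 205·[0.9200·(1 − 0.9200^5) / (1 − 0.9200)] ≈ 803.7153 billion.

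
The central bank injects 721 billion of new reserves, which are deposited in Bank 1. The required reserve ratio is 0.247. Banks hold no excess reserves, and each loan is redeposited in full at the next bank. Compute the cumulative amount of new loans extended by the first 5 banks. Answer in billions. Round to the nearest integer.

1666 billion

Bank i lends (1 − rr)^i of the original deposit: Bank 1 lends 721·0.7530 = 542.9130, Bank 2 lends 721·0.7530² ≈ 408.8135, and so on.
Summing a geometric series: total = 721·[0.7530·(1 − 0.7530^5) / (1 − 0.7530)] ≈ 1665.9101 billion.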